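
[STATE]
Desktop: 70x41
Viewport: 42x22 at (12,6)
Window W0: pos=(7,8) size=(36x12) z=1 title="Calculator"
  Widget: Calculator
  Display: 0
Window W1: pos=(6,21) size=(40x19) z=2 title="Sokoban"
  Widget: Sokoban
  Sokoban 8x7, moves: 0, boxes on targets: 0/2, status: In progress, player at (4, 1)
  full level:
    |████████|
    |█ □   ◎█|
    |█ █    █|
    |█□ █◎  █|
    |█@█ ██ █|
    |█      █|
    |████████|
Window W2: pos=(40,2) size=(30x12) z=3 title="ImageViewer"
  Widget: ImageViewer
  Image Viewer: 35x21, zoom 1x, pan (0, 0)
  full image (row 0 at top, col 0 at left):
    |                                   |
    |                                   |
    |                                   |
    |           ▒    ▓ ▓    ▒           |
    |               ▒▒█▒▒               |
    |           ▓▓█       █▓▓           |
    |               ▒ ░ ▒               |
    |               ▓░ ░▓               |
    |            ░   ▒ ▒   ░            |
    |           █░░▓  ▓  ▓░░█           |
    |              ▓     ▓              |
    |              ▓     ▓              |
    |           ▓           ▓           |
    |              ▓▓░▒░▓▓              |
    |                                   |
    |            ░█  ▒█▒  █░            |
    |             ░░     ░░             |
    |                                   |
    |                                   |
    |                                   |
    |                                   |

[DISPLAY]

                            ┃             
                            ┃             
━━━━━━━━━━━━━━━━━━━━━━━━━━━━┃           ▒ 
culator                     ┃             
────────────────────────────┃           ▓▓
                            ┃             
┬───┬───┬───┐               ┃             
│ 8 │ 9 │ ÷ │               ┗━━━━━━━━━━━━━
┼───┼───┼───┤                 ┃           
│ 5 │ 6 │ × │                 ┃           
┼───┼───┼───┤                 ┃           
│ 2 │ 3 │ - │                 ┃           
┴───┴───┴───┘                 ┃           
━━━━━━━━━━━━━━━━━━━━━━━━━━━━━━┛           
                                          
━━━━━━━━━━━━━━━━━━━━━━━━━━━━━━━━━┓        
ban                              ┃        
─────────────────────────────────┨        
███                              ┃        
 ◎█                              ┃        
  █                              ┃        
  █                              ┃        


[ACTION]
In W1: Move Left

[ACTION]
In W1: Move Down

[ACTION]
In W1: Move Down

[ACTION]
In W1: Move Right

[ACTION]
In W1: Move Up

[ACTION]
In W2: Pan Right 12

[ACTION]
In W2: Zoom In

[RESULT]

                            ┃             
                            ┃             
━━━━━━━━━━━━━━━━━━━━━━━━━━━━┃             
culator                     ┃             
────────────────────────────┃             
                            ┃          ▒▒ 
┬───┬───┬───┐               ┃          ▒▒ 
│ 8 │ 9 │ ÷ │               ┗━━━━━━━━━━━━━
┼───┼───┼───┤                 ┃           
│ 5 │ 6 │ × │                 ┃           
┼───┼───┼───┤                 ┃           
│ 2 │ 3 │ - │                 ┃           
┴───┴───┴───┘                 ┃           
━━━━━━━━━━━━━━━━━━━━━━━━━━━━━━┛           
                                          
━━━━━━━━━━━━━━━━━━━━━━━━━━━━━━━━━┓        
ban                              ┃        
─────────────────────────────────┨        
███                              ┃        
 ◎█                              ┃        
  █                              ┃        
  █                              ┃        


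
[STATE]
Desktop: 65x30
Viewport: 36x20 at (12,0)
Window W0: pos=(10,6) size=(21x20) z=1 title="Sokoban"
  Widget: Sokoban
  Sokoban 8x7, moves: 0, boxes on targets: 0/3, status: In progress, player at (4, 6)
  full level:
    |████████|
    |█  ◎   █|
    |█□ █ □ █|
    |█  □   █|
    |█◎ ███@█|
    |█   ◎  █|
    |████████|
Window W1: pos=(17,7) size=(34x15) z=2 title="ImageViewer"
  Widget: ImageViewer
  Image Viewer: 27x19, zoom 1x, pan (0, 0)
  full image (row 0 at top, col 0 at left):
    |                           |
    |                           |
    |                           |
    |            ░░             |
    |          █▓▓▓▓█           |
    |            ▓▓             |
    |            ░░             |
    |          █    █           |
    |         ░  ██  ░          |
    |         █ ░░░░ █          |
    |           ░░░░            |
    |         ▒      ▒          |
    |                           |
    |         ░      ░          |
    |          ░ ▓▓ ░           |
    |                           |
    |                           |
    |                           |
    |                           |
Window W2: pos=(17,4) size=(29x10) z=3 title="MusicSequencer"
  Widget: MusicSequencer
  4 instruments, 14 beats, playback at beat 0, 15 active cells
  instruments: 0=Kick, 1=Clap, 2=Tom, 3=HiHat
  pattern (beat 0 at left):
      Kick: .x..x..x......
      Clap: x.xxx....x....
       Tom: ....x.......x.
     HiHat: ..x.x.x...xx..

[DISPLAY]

                                    
                                    
                                    
                                    
     ┏━━━━━━━━━━━━━━━━━━━━━━━━━━━┓  
     ┃ MusicSequencer            ┃  
━━━━━┠───────────────────────────┨  
Sokob┃      ▼1234567890123       ┃━━
─────┃  Kick·█··█··█······       ┃  
█████┃  Clap█·███····█····       ┃──
  ◎  ┃   Tom····█·······█·       ┃  
□ █ □┃ HiHat··█·█·█···██··       ┃  
  □  ┃                           ┃  
◎ ███┗━━━━━━━━━━━━━━━━━━━━━━━━━━━┛  
   ◎ ┃          █▓▓▓▓█              
█████┃            ▓▓                
oves:┃            ░░                
     ┃          █    █              
     ┃         ░  ██  ░             
     ┃         █ ░░░░ █             


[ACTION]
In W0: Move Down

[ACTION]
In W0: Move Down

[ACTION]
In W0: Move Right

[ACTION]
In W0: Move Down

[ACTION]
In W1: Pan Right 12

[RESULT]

                                    
                                    
                                    
                                    
     ┏━━━━━━━━━━━━━━━━━━━━━━━━━━━┓  
     ┃ MusicSequencer            ┃  
━━━━━┠───────────────────────────┨  
Sokob┃      ▼1234567890123       ┃━━
─────┃  Kick·█··█··█······       ┃  
█████┃  Clap█·███····█····       ┃──
  ◎  ┃   Tom····█·······█·       ┃  
□ █ □┃ HiHat··█·█·█···██··       ┃  
  □  ┃                           ┃  
◎ ███┗━━━━━━━━━━━━━━━━━━━━━━━━━━━┛  
   ◎ ┃▓▓▓█                          
█████┃▓▓                            
oves:┃░░                            
     ┃   █                          
     ┃██  ░                         
     ┃░░░ █                         


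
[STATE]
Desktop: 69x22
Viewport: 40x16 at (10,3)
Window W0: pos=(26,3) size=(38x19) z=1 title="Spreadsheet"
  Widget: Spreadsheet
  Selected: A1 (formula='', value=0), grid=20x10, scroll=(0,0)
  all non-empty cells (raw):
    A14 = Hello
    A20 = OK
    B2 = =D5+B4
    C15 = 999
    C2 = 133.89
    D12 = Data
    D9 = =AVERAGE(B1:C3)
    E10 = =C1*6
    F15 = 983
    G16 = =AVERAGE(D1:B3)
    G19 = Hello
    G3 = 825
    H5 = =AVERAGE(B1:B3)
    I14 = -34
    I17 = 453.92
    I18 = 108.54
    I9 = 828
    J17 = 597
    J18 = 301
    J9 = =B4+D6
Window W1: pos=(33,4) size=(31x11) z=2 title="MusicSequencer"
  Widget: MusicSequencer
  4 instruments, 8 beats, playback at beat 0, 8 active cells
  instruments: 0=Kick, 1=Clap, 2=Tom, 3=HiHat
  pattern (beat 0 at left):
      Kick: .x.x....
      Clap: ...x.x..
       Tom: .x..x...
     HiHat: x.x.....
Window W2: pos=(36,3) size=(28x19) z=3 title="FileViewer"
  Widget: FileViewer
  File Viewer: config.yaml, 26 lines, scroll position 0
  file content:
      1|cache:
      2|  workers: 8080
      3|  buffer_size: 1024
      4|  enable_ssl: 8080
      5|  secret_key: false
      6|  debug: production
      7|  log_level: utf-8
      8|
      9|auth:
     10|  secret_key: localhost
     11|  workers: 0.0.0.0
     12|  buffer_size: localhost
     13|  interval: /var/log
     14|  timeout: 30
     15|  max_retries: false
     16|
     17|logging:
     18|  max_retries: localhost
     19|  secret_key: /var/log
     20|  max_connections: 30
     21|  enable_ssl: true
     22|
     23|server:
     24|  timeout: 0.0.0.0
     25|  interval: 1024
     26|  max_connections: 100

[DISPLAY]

                ┏━━━━━━━━━┏━━━━━━━━━━━━━
                ┃ Sprea┏━━┃ FileViewer  
                ┠──────┃ M┠─────────────
                ┃A1:   ┠──┃cache:       
                ┃      ┃  ┃  workers: 80
                ┃------┃  ┃  buffer_size
                ┃  1   ┃  ┃  enable_ssl:
                ┃  2   ┃  ┃  secret_key:
                ┃  3   ┃ H┃  debug: prod
                ┃  4   ┃  ┃  log_level: 
                ┃  5   ┃  ┃             
                ┃  6   ┗━━┃auth:        
                ┃  7      ┃  secret_key:
                ┃  8      ┃  workers: 0.
                ┃  9      ┃  buffer_size
                ┃ 10      ┃  interval: /


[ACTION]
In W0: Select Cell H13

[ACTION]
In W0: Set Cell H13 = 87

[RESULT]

                ┏━━━━━━━━━┏━━━━━━━━━━━━━
                ┃ Sprea┏━━┃ FileViewer  
                ┠──────┃ M┠─────────────
                ┃H13: 8┠──┃cache:       
                ┃      ┃  ┃  workers: 80
                ┃------┃  ┃  buffer_size
                ┃  1   ┃  ┃  enable_ssl:
                ┃  2   ┃  ┃  secret_key:
                ┃  3   ┃ H┃  debug: prod
                ┃  4   ┃  ┃  log_level: 
                ┃  5   ┃  ┃             
                ┃  6   ┗━━┃auth:        
                ┃  7      ┃  secret_key:
                ┃  8      ┃  workers: 0.
                ┃  9      ┃  buffer_size
                ┃ 10      ┃  interval: /


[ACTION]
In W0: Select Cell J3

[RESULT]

                ┏━━━━━━━━━┏━━━━━━━━━━━━━
                ┃ Sprea┏━━┃ FileViewer  
                ┠──────┃ M┠─────────────
                ┃J3:   ┠──┃cache:       
                ┃      ┃  ┃  workers: 80
                ┃------┃  ┃  buffer_size
                ┃  1   ┃  ┃  enable_ssl:
                ┃  2   ┃  ┃  secret_key:
                ┃  3   ┃ H┃  debug: prod
                ┃  4   ┃  ┃  log_level: 
                ┃  5   ┃  ┃             
                ┃  6   ┗━━┃auth:        
                ┃  7      ┃  secret_key:
                ┃  8      ┃  workers: 0.
                ┃  9      ┃  buffer_size
                ┃ 10      ┃  interval: /


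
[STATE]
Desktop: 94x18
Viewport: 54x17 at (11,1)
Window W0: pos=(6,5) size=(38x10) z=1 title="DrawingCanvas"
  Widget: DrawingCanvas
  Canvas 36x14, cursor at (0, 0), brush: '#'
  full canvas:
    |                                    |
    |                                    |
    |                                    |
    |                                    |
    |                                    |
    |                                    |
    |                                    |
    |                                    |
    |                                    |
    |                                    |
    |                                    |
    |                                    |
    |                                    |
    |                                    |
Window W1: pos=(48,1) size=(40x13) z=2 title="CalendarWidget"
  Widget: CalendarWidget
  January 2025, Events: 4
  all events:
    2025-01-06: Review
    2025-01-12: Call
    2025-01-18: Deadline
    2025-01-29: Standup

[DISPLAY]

                                     ┏━━━━━━━━━━━━━━━━
                                     ┃ CalendarWidget 
                                     ┠────────────────
                                     ┃             Jan
━━━━━━━━━━━━━━━━━━━━━━━━━━━━━━━━┓    ┃Mo Tu We Th Fr S
wingCanvas                      ┃    ┃       1  2  3  
────────────────────────────────┨    ┃ 6*  7  8  9 10 
                                ┃    ┃13 14 15 16 17 1
                                ┃    ┃20 21 22 23 24 2
                                ┃    ┃27 28 29* 30 31 
                                ┃    ┃                
                                ┃    ┃                
                                ┃    ┗━━━━━━━━━━━━━━━━
━━━━━━━━━━━━━━━━━━━━━━━━━━━━━━━━┛                     
                                                      
                                                      
                                                      


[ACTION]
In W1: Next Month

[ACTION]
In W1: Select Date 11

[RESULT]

                                     ┏━━━━━━━━━━━━━━━━
                                     ┃ CalendarWidget 
                                     ┠────────────────
                                     ┃            Febr
━━━━━━━━━━━━━━━━━━━━━━━━━━━━━━━━┓    ┃Mo Tu We Th Fr S
wingCanvas                      ┃    ┃                
────────────────────────────────┨    ┃ 3  4  5  6  7  
                                ┃    ┃10 [11] 12 13 14
                                ┃    ┃17 18 19 20 21 2
                                ┃    ┃24 25 26 27 28  
                                ┃    ┃                
                                ┃    ┃                
                                ┃    ┗━━━━━━━━━━━━━━━━
━━━━━━━━━━━━━━━━━━━━━━━━━━━━━━━━┛                     
                                                      
                                                      
                                                      


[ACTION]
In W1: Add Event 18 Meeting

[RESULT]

                                     ┏━━━━━━━━━━━━━━━━
                                     ┃ CalendarWidget 
                                     ┠────────────────
                                     ┃            Febr
━━━━━━━━━━━━━━━━━━━━━━━━━━━━━━━━┓    ┃Mo Tu We Th Fr S
wingCanvas                      ┃    ┃                
────────────────────────────────┨    ┃ 3  4  5  6  7  
                                ┃    ┃10 [11] 12 13 14
                                ┃    ┃17 18* 19 20 21 
                                ┃    ┃24 25 26 27 28  
                                ┃    ┃                
                                ┃    ┃                
                                ┃    ┗━━━━━━━━━━━━━━━━
━━━━━━━━━━━━━━━━━━━━━━━━━━━━━━━━┛                     
                                                      
                                                      
                                                      


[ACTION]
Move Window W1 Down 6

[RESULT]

                                                      
                                                      
                                                      
                                                      
━━━━━━━━━━━━━━━━━━━━━━━━━━━━━━━━┓    ┏━━━━━━━━━━━━━━━━
wingCanvas                      ┃    ┃ CalendarWidget 
────────────────────────────────┨    ┠────────────────
                                ┃    ┃            Febr
                                ┃    ┃Mo Tu We Th Fr S
                                ┃    ┃                
                                ┃    ┃ 3  4  5  6  7  
                                ┃    ┃10 [11] 12 13 14
                                ┃    ┃17 18* 19 20 21 
━━━━━━━━━━━━━━━━━━━━━━━━━━━━━━━━┛    ┃24 25 26 27 28  
                                     ┃                
                                     ┃                
                                     ┗━━━━━━━━━━━━━━━━


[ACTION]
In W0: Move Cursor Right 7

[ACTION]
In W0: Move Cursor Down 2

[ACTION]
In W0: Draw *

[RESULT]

                                                      
                                                      
                                                      
                                                      
━━━━━━━━━━━━━━━━━━━━━━━━━━━━━━━━┓    ┏━━━━━━━━━━━━━━━━
wingCanvas                      ┃    ┃ CalendarWidget 
────────────────────────────────┨    ┠────────────────
                                ┃    ┃            Febr
                                ┃    ┃Mo Tu We Th Fr S
   *                            ┃    ┃                
                                ┃    ┃ 3  4  5  6  7  
                                ┃    ┃10 [11] 12 13 14
                                ┃    ┃17 18* 19 20 21 
━━━━━━━━━━━━━━━━━━━━━━━━━━━━━━━━┛    ┃24 25 26 27 28  
                                     ┃                
                                     ┃                
                                     ┗━━━━━━━━━━━━━━━━


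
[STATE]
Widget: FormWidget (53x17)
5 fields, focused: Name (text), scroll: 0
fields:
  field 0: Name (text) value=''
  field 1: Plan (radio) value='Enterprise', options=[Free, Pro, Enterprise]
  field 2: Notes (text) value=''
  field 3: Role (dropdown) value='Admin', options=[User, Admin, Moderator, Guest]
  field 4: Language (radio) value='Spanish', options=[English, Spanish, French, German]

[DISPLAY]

> Name:       [                                     ]
  Plan:       ( ) Free  ( ) Pro  (●) Enterprise      
  Notes:      [                                     ]
  Role:       [Admin                               ▼]
  Language:   ( ) English  (●) Spanish  ( ) French  (
                                                     
                                                     
                                                     
                                                     
                                                     
                                                     
                                                     
                                                     
                                                     
                                                     
                                                     
                                                     


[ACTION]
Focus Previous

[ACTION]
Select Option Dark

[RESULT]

  Name:       [                                     ]
  Plan:       ( ) Free  ( ) Pro  (●) Enterprise      
  Notes:      [                                     ]
  Role:       [Admin                               ▼]
> Language:   ( ) English  (●) Spanish  ( ) French  (
                                                     
                                                     
                                                     
                                                     
                                                     
                                                     
                                                     
                                                     
                                                     
                                                     
                                                     
                                                     


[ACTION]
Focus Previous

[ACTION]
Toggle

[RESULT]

  Name:       [                                     ]
  Plan:       ( ) Free  ( ) Pro  (●) Enterprise      
  Notes:      [                                     ]
> Role:       [Admin                               ▼]
  Language:   ( ) English  (●) Spanish  ( ) French  (
                                                     
                                                     
                                                     
                                                     
                                                     
                                                     
                                                     
                                                     
                                                     
                                                     
                                                     
                                                     


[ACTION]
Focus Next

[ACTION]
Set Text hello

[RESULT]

  Name:       [                                     ]
  Plan:       ( ) Free  ( ) Pro  (●) Enterprise      
  Notes:      [                                     ]
  Role:       [Admin                               ▼]
> Language:   ( ) English  (●) Spanish  ( ) French  (
                                                     
                                                     
                                                     
                                                     
                                                     
                                                     
                                                     
                                                     
                                                     
                                                     
                                                     
                                                     


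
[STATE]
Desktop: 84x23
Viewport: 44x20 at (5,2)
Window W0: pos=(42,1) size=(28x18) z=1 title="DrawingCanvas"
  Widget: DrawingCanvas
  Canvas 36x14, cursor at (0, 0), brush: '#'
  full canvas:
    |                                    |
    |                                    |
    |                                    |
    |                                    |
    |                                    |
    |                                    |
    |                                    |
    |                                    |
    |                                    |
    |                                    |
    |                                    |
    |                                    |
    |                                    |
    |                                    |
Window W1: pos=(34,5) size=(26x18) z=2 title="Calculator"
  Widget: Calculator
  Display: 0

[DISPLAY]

                                     ┃ Drawi
                                     ┠──────
                                     ┃+     
                             ┏━━━━━━━━━━━━━━
                             ┃ Calculator   
                             ┠──────────────
                             ┃              
                             ┃┌───┬───┬───┬─
                             ┃│ 7 │ 8 │ 9 │ 
                             ┃├───┼───┼───┼─
                             ┃│ 4 │ 5 │ 6 │ 
                             ┃├───┼───┼───┼─
                             ┃│ 1 │ 2 │ 3 │ 
                             ┃├───┼───┼───┼─
                             ┃│ 0 │ . │ = │ 
                             ┃├───┼───┼───┼─
                             ┃│ C │ MC│ MR│ 
                             ┃└───┴───┴───┴─
                             ┃              
                             ┃              


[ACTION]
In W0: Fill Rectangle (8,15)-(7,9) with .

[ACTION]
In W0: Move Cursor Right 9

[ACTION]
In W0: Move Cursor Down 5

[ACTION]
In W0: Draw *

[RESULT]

                                     ┃ Drawi
                                     ┠──────
                                     ┃      
                             ┏━━━━━━━━━━━━━━
                             ┃ Calculator   
                             ┠──────────────
                             ┃              
                             ┃┌───┬───┬───┬─
                             ┃│ 7 │ 8 │ 9 │ 
                             ┃├───┼───┼───┼─
                             ┃│ 4 │ 5 │ 6 │ 
                             ┃├───┼───┼───┼─
                             ┃│ 1 │ 2 │ 3 │ 
                             ┃├───┼───┼───┼─
                             ┃│ 0 │ . │ = │ 
                             ┃├───┼───┼───┼─
                             ┃│ C │ MC│ MR│ 
                             ┃└───┴───┴───┴─
                             ┃              
                             ┃              


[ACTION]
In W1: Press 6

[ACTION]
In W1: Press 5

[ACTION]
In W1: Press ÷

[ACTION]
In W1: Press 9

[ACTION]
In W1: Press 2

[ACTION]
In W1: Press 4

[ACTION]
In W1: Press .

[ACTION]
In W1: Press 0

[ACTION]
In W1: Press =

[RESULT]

                                     ┃ Drawi
                                     ┠──────
                                     ┃      
                             ┏━━━━━━━━━━━━━━
                             ┃ Calculator   
                             ┠──────────────
                             ┃           0.0
                             ┃┌───┬───┬───┬─
                             ┃│ 7 │ 8 │ 9 │ 
                             ┃├───┼───┼───┼─
                             ┃│ 4 │ 5 │ 6 │ 
                             ┃├───┼───┼───┼─
                             ┃│ 1 │ 2 │ 3 │ 
                             ┃├───┼───┼───┼─
                             ┃│ 0 │ . │ = │ 
                             ┃├───┼───┼───┼─
                             ┃│ C │ MC│ MR│ 
                             ┃└───┴───┴───┴─
                             ┃              
                             ┃              


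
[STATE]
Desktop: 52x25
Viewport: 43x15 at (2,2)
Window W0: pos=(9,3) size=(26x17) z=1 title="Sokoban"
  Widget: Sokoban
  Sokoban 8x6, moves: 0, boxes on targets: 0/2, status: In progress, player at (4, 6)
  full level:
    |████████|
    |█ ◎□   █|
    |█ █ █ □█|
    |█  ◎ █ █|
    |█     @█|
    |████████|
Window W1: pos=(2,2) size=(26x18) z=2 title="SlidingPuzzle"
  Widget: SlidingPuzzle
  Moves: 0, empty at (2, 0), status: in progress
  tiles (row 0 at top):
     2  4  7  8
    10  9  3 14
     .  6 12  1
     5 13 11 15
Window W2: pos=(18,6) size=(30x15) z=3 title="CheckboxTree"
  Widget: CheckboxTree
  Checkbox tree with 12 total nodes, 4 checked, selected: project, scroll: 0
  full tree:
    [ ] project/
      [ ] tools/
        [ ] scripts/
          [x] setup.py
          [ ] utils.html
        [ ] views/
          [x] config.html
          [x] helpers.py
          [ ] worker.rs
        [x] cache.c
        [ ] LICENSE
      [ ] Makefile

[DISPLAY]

┏━━━━━━━━━━━━━━━━━━━━━━━━┓                 
┃ SlidingPuzzle          ┃━━━━━━┓          
┠────────────────────────┨      ┃          
┃┌────┬────┬────┬────┐   ┃──────┨          
┃│  2 │  4 │  7 ┏━━━━━━━━━━━━━━━━━━━━━━━━━━
┃├────┼────┼────┃ CheckboxTree             
┃│ 10 │  9 │  3 ┠──────────────────────────
┃├────┼────┼────┃>[-] project/             
┃│    │  6 │ 12 ┃   [-] tools/             
┃├────┼────┼────┃     [-] scripts/         
┃│  5 │ 13 │ 11 ┃       [x] setup.py       
┃└────┴────┴────┃       [ ] utils.html     
┃Moves: 0       ┃     [-] views/           
┃               ┃       [x] config.html    
┃               ┃       [x] helpers.py     


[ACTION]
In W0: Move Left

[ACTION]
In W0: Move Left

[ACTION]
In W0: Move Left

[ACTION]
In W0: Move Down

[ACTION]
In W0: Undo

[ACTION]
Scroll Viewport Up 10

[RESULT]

                                           
                                           
┏━━━━━━━━━━━━━━━━━━━━━━━━┓                 
┃ SlidingPuzzle          ┃━━━━━━┓          
┠────────────────────────┨      ┃          
┃┌────┬────┬────┬────┐   ┃──────┨          
┃│  2 │  4 │  7 ┏━━━━━━━━━━━━━━━━━━━━━━━━━━
┃├────┼────┼────┃ CheckboxTree             
┃│ 10 │  9 │  3 ┠──────────────────────────
┃├────┼────┼────┃>[-] project/             
┃│    │  6 │ 12 ┃   [-] tools/             
┃├────┼────┼────┃     [-] scripts/         
┃│  5 │ 13 │ 11 ┃       [x] setup.py       
┃└────┴────┴────┃       [ ] utils.html     
┃Moves: 0       ┃     [-] views/           


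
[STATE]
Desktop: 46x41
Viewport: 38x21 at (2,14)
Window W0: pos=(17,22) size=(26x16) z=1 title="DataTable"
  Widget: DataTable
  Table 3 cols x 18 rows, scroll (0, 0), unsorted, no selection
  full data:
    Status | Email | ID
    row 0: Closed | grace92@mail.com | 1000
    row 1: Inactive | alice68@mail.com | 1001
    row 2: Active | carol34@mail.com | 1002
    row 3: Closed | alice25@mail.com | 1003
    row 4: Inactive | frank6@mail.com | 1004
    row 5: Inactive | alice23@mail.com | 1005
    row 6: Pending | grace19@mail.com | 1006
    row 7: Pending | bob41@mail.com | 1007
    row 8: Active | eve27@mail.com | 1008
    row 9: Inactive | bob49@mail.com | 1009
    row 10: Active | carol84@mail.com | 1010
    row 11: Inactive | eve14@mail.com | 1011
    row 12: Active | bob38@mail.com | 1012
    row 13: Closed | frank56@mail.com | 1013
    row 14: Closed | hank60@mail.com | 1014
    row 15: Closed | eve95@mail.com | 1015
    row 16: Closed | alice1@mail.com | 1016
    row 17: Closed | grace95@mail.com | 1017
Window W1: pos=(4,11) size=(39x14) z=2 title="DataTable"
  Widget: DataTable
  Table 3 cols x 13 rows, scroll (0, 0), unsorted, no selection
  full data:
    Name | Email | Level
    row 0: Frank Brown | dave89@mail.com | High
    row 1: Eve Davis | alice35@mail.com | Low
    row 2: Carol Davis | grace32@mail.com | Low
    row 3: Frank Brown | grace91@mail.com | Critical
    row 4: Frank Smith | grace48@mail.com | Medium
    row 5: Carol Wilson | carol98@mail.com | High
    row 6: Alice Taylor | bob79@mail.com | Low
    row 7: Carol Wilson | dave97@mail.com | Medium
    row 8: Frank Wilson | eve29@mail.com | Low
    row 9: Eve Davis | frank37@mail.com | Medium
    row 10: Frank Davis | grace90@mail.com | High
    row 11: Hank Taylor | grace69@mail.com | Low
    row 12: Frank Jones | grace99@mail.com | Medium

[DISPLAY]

  ┃Name        │Email           │Level
  ┃────────────┼────────────────┼─────
  ┃Frank Brown │dave89@mail.com │High 
  ┃Eve Davis   │alice35@mail.com│Low  
  ┃Carol Davis │grace32@mail.com│Low  
  ┃Frank Brown │grace91@mail.com│Criti
  ┃Frank Smith │grace48@mail.com│Mediu
  ┃Carol Wilson│carol98@mail.com│High 
  ┃Alice Taylor│bob79@mail.com  │Low  
  ┃Carol Wilson│dave97@mail.com │Mediu
  ┗━━━━━━━━━━━━━━━━━━━━━━━━━━━━━━━━━━━
               ┃Status  │Email        
               ┃────────┼─────────────
               ┃Closed  │grace92@mail.
               ┃Inactive│alice68@mail.
               ┃Active  │carol34@mail.
               ┃Closed  │alice25@mail.
               ┃Inactive│frank6@mail.c
               ┃Inactive│alice23@mail.
               ┃Pending │grace19@mail.
               ┃Pending │bob41@mail.co


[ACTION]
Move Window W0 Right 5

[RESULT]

  ┃Name        │Email           │Level
  ┃────────────┼────────────────┼─────
  ┃Frank Brown │dave89@mail.com │High 
  ┃Eve Davis   │alice35@mail.com│Low  
  ┃Carol Davis │grace32@mail.com│Low  
  ┃Frank Brown │grace91@mail.com│Criti
  ┃Frank Smith │grace48@mail.com│Mediu
  ┃Carol Wilson│carol98@mail.com│High 
  ┃Alice Taylor│bob79@mail.com  │Low  
  ┃Carol Wilson│dave97@mail.com │Mediu
  ┗━━━━━━━━━━━━━━━━━━━━━━━━━━━━━━━━━━━
                  ┃Status  │Email     
                  ┃────────┼──────────
                  ┃Closed  │grace92@ma
                  ┃Inactive│alice68@ma
                  ┃Active  │carol34@ma
                  ┃Closed  │alice25@ma
                  ┃Inactive│frank6@mai
                  ┃Inactive│alice23@ma
                  ┃Pending │grace19@ma
                  ┃Pending │bob41@mail


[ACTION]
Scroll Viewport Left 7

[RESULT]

    ┃Name        │Email           │Lev
    ┃────────────┼────────────────┼───
    ┃Frank Brown │dave89@mail.com │Hig
    ┃Eve Davis   │alice35@mail.com│Low
    ┃Carol Davis │grace32@mail.com│Low
    ┃Frank Brown │grace91@mail.com│Cri
    ┃Frank Smith │grace48@mail.com│Med
    ┃Carol Wilson│carol98@mail.com│Hig
    ┃Alice Taylor│bob79@mail.com  │Low
    ┃Carol Wilson│dave97@mail.com │Med
    ┗━━━━━━━━━━━━━━━━━━━━━━━━━━━━━━━━━
                    ┃Status  │Email   
                    ┃────────┼────────
                    ┃Closed  │grace92@
                    ┃Inactive│alice68@
                    ┃Active  │carol34@
                    ┃Closed  │alice25@
                    ┃Inactive│frank6@m
                    ┃Inactive│alice23@
                    ┃Pending │grace19@
                    ┃Pending │bob41@ma


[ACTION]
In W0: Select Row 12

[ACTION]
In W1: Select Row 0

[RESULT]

    ┃Name        │Email           │Lev
    ┃────────────┼────────────────┼───
    ┃>rank Brown │dave89@mail.com │Hig
    ┃Eve Davis   │alice35@mail.com│Low
    ┃Carol Davis │grace32@mail.com│Low
    ┃Frank Brown │grace91@mail.com│Cri
    ┃Frank Smith │grace48@mail.com│Med
    ┃Carol Wilson│carol98@mail.com│Hig
    ┃Alice Taylor│bob79@mail.com  │Low
    ┃Carol Wilson│dave97@mail.com │Med
    ┗━━━━━━━━━━━━━━━━━━━━━━━━━━━━━━━━━
                    ┃Status  │Email   
                    ┃────────┼────────
                    ┃Closed  │grace92@
                    ┃Inactive│alice68@
                    ┃Active  │carol34@
                    ┃Closed  │alice25@
                    ┃Inactive│frank6@m
                    ┃Inactive│alice23@
                    ┃Pending │grace19@
                    ┃Pending │bob41@ma


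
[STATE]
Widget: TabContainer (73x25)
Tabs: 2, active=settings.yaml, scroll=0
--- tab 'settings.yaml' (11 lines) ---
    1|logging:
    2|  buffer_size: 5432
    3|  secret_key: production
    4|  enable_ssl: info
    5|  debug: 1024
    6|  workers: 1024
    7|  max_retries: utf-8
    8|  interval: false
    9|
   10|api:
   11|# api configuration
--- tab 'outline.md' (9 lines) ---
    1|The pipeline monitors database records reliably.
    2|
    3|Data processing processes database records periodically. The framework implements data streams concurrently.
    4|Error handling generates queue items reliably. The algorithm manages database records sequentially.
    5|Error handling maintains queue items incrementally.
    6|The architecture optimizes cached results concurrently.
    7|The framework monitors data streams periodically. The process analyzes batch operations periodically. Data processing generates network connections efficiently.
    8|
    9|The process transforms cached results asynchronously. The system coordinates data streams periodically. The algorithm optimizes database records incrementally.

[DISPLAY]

[settings.yaml]│ outline.md                                              
─────────────────────────────────────────────────────────────────────────
logging:                                                                 
  buffer_size: 5432                                                      
  secret_key: production                                                 
  enable_ssl: info                                                       
  debug: 1024                                                            
  workers: 1024                                                          
  max_retries: utf-8                                                     
  interval: false                                                        
                                                                         
api:                                                                     
# api configuration                                                      
                                                                         
                                                                         
                                                                         
                                                                         
                                                                         
                                                                         
                                                                         
                                                                         
                                                                         
                                                                         
                                                                         
                                                                         


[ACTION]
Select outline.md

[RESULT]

 settings.yaml │[outline.md]                                             
─────────────────────────────────────────────────────────────────────────
The pipeline monitors database records reliably.                         
                                                                         
Data processing processes database records periodically. The framework im
Error handling generates queue items reliably. The algorithm manages data
Error handling maintains queue items incrementally.                      
The architecture optimizes cached results concurrently.                  
The framework monitors data streams periodically. The process analyzes ba
                                                                         
The process transforms cached results asynchronously. The system coordina
                                                                         
                                                                         
                                                                         
                                                                         
                                                                         
                                                                         
                                                                         
                                                                         
                                                                         
                                                                         
                                                                         
                                                                         
                                                                         
                                                                         


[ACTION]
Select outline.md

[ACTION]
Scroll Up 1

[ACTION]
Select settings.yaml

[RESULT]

[settings.yaml]│ outline.md                                              
─────────────────────────────────────────────────────────────────────────
logging:                                                                 
  buffer_size: 5432                                                      
  secret_key: production                                                 
  enable_ssl: info                                                       
  debug: 1024                                                            
  workers: 1024                                                          
  max_retries: utf-8                                                     
  interval: false                                                        
                                                                         
api:                                                                     
# api configuration                                                      
                                                                         
                                                                         
                                                                         
                                                                         
                                                                         
                                                                         
                                                                         
                                                                         
                                                                         
                                                                         
                                                                         
                                                                         
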